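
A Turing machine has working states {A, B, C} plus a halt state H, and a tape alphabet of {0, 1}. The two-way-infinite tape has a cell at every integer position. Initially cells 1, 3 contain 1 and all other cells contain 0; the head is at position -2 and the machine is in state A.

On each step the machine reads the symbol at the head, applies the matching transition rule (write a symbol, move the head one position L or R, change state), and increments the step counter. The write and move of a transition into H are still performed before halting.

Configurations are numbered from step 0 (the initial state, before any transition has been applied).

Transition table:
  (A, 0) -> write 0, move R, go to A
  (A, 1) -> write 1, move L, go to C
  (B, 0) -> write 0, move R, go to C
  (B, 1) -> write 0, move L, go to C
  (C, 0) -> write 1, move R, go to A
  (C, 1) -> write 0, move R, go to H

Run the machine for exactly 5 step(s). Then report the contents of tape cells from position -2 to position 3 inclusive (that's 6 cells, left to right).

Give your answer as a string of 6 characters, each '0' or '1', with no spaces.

Answer: 001101

Derivation:
Step 1: in state A at pos -2, read 0 -> (A,0)->write 0,move R,goto A. Now: state=A, head=-1, tape[-3..4]=00001010 (head:   ^)
Step 2: in state A at pos -1, read 0 -> (A,0)->write 0,move R,goto A. Now: state=A, head=0, tape[-3..4]=00001010 (head:    ^)
Step 3: in state A at pos 0, read 0 -> (A,0)->write 0,move R,goto A. Now: state=A, head=1, tape[-3..4]=00001010 (head:     ^)
Step 4: in state A at pos 1, read 1 -> (A,1)->write 1,move L,goto C. Now: state=C, head=0, tape[-3..4]=00001010 (head:    ^)
Step 5: in state C at pos 0, read 0 -> (C,0)->write 1,move R,goto A. Now: state=A, head=1, tape[-3..4]=00011010 (head:     ^)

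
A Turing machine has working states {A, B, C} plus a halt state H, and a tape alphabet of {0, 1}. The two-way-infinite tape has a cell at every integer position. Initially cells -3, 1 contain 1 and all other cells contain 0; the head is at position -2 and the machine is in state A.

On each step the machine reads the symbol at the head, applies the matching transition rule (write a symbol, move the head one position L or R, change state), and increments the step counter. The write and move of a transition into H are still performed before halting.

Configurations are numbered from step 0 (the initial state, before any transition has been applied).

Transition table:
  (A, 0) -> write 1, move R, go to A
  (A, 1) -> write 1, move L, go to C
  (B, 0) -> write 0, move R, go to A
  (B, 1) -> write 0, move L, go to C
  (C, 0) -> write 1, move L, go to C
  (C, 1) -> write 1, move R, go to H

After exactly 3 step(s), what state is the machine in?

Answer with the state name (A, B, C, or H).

Step 1: in state A at pos -2, read 0 -> (A,0)->write 1,move R,goto A. Now: state=A, head=-1, tape[-4..2]=0110010 (head:    ^)
Step 2: in state A at pos -1, read 0 -> (A,0)->write 1,move R,goto A. Now: state=A, head=0, tape[-4..2]=0111010 (head:     ^)
Step 3: in state A at pos 0, read 0 -> (A,0)->write 1,move R,goto A. Now: state=A, head=1, tape[-4..2]=0111110 (head:      ^)

Answer: A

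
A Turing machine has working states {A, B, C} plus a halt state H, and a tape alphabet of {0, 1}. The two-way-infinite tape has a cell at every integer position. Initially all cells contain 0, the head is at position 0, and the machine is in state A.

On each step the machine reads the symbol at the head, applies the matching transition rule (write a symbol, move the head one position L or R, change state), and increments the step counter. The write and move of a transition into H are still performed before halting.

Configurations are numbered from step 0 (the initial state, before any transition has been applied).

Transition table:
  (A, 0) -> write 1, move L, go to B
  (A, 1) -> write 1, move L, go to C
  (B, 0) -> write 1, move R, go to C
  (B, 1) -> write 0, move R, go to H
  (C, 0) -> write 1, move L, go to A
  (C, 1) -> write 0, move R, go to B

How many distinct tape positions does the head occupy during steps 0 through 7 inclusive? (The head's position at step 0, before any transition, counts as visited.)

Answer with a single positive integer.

Step 1: in state A at pos 0, read 0 -> (A,0)->write 1,move L,goto B. Now: state=B, head=-1, tape[-2..1]=0010 (head:  ^)
Step 2: in state B at pos -1, read 0 -> (B,0)->write 1,move R,goto C. Now: state=C, head=0, tape[-2..1]=0110 (head:   ^)
Step 3: in state C at pos 0, read 1 -> (C,1)->write 0,move R,goto B. Now: state=B, head=1, tape[-2..2]=01000 (head:    ^)
Step 4: in state B at pos 1, read 0 -> (B,0)->write 1,move R,goto C. Now: state=C, head=2, tape[-2..3]=010100 (head:     ^)
Step 5: in state C at pos 2, read 0 -> (C,0)->write 1,move L,goto A. Now: state=A, head=1, tape[-2..3]=010110 (head:    ^)
Step 6: in state A at pos 1, read 1 -> (A,1)->write 1,move L,goto C. Now: state=C, head=0, tape[-2..3]=010110 (head:   ^)
Step 7: in state C at pos 0, read 0 -> (C,0)->write 1,move L,goto A. Now: state=A, head=-1, tape[-2..3]=011110 (head:  ^)
Head positions at steps 0..7: starting at 0, distinct positions visited = {-1, 0, 1, 2} -> 4 position(s)

Answer: 4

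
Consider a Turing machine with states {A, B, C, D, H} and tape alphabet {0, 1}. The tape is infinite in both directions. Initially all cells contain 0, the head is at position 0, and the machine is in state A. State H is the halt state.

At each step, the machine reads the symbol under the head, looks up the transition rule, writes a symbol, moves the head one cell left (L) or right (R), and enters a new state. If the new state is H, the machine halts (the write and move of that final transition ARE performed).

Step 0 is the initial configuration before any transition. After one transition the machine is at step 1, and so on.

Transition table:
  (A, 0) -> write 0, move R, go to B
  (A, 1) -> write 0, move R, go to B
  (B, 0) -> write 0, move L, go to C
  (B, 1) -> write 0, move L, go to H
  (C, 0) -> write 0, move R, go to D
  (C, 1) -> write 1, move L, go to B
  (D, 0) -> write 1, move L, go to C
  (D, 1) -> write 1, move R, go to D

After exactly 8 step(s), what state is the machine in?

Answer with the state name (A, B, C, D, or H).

Answer: B

Derivation:
Step 1: in state A at pos 0, read 0 -> (A,0)->write 0,move R,goto B. Now: state=B, head=1, tape[-1..2]=0000 (head:   ^)
Step 2: in state B at pos 1, read 0 -> (B,0)->write 0,move L,goto C. Now: state=C, head=0, tape[-1..2]=0000 (head:  ^)
Step 3: in state C at pos 0, read 0 -> (C,0)->write 0,move R,goto D. Now: state=D, head=1, tape[-1..2]=0000 (head:   ^)
Step 4: in state D at pos 1, read 0 -> (D,0)->write 1,move L,goto C. Now: state=C, head=0, tape[-1..2]=0010 (head:  ^)
Step 5: in state C at pos 0, read 0 -> (C,0)->write 0,move R,goto D. Now: state=D, head=1, tape[-1..2]=0010 (head:   ^)
Step 6: in state D at pos 1, read 1 -> (D,1)->write 1,move R,goto D. Now: state=D, head=2, tape[-1..3]=00100 (head:    ^)
Step 7: in state D at pos 2, read 0 -> (D,0)->write 1,move L,goto C. Now: state=C, head=1, tape[-1..3]=00110 (head:   ^)
Step 8: in state C at pos 1, read 1 -> (C,1)->write 1,move L,goto B. Now: state=B, head=0, tape[-1..3]=00110 (head:  ^)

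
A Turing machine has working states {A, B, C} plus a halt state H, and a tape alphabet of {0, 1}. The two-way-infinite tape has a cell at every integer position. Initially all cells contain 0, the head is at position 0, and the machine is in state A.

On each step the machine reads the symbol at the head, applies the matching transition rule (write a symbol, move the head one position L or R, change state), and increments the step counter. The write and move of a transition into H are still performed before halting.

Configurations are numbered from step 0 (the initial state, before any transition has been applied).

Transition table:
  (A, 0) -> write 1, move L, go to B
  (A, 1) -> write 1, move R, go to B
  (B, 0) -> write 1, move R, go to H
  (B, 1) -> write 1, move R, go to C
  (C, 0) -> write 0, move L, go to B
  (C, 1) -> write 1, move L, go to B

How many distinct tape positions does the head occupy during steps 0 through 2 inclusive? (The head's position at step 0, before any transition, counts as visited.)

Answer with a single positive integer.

Answer: 2

Derivation:
Step 1: in state A at pos 0, read 0 -> (A,0)->write 1,move L,goto B. Now: state=B, head=-1, tape[-2..1]=0010 (head:  ^)
Step 2: in state B at pos -1, read 0 -> (B,0)->write 1,move R,goto H. Now: state=H, head=0, tape[-2..1]=0110 (head:   ^)
Head positions at steps 0..2: starting at 0, distinct positions visited = {-1, 0} -> 2 position(s)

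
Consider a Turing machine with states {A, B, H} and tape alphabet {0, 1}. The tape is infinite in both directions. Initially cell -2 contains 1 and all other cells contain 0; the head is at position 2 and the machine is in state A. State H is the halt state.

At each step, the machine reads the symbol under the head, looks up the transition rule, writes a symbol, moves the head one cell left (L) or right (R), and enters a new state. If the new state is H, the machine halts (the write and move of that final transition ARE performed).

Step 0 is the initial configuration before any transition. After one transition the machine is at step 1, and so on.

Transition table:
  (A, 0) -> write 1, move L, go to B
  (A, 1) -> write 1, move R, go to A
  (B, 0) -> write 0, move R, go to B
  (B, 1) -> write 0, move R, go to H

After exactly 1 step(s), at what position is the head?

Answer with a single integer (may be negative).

Answer: 1

Derivation:
Step 1: in state A at pos 2, read 0 -> (A,0)->write 1,move L,goto B. Now: state=B, head=1, tape[-3..3]=0100010 (head:     ^)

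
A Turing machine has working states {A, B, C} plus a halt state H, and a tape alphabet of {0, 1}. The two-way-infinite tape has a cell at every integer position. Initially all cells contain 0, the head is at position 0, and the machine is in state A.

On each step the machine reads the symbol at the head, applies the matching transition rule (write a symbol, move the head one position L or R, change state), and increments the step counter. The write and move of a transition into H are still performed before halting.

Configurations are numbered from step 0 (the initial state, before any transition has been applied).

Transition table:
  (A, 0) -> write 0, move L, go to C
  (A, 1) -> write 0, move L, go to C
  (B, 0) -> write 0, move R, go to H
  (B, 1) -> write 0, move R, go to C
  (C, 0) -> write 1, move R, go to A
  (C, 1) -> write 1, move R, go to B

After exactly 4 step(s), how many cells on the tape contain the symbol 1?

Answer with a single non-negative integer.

Answer: 1

Derivation:
Step 1: in state A at pos 0, read 0 -> (A,0)->write 0,move L,goto C. Now: state=C, head=-1, tape[-2..1]=0000 (head:  ^)
Step 2: in state C at pos -1, read 0 -> (C,0)->write 1,move R,goto A. Now: state=A, head=0, tape[-2..1]=0100 (head:   ^)
Step 3: in state A at pos 0, read 0 -> (A,0)->write 0,move L,goto C. Now: state=C, head=-1, tape[-2..1]=0100 (head:  ^)
Step 4: in state C at pos -1, read 1 -> (C,1)->write 1,move R,goto B. Now: state=B, head=0, tape[-2..1]=0100 (head:   ^)
Cells containing 1 after step 4: {-1} -> 1 cell(s)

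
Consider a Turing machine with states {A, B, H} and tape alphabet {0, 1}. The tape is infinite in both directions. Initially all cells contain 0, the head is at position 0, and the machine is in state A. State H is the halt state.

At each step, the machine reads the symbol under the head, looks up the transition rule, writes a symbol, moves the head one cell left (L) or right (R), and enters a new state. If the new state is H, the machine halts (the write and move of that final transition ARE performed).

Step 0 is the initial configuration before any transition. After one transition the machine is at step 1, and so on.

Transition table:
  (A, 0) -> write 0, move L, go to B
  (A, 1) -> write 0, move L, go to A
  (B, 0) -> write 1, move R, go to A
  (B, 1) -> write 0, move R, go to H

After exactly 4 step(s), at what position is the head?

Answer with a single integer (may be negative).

Answer: 0

Derivation:
Step 1: in state A at pos 0, read 0 -> (A,0)->write 0,move L,goto B. Now: state=B, head=-1, tape[-2..1]=0000 (head:  ^)
Step 2: in state B at pos -1, read 0 -> (B,0)->write 1,move R,goto A. Now: state=A, head=0, tape[-2..1]=0100 (head:   ^)
Step 3: in state A at pos 0, read 0 -> (A,0)->write 0,move L,goto B. Now: state=B, head=-1, tape[-2..1]=0100 (head:  ^)
Step 4: in state B at pos -1, read 1 -> (B,1)->write 0,move R,goto H. Now: state=H, head=0, tape[-2..1]=0000 (head:   ^)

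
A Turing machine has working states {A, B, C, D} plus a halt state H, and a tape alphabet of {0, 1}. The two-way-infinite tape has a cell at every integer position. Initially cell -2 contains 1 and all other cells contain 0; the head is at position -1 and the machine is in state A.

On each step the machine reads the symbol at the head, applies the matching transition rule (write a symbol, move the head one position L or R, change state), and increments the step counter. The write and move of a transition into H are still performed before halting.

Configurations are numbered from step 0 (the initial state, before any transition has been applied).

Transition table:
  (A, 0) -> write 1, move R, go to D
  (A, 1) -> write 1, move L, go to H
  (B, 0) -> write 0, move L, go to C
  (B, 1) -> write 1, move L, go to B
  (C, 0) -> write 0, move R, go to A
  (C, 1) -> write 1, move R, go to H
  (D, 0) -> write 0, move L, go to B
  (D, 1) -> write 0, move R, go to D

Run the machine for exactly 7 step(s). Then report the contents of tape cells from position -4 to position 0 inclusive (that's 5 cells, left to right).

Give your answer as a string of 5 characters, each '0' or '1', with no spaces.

Step 1: in state A at pos -1, read 0 -> (A,0)->write 1,move R,goto D. Now: state=D, head=0, tape[-3..1]=01100 (head:    ^)
Step 2: in state D at pos 0, read 0 -> (D,0)->write 0,move L,goto B. Now: state=B, head=-1, tape[-3..1]=01100 (head:   ^)
Step 3: in state B at pos -1, read 1 -> (B,1)->write 1,move L,goto B. Now: state=B, head=-2, tape[-3..1]=01100 (head:  ^)
Step 4: in state B at pos -2, read 1 -> (B,1)->write 1,move L,goto B. Now: state=B, head=-3, tape[-4..1]=001100 (head:  ^)
Step 5: in state B at pos -3, read 0 -> (B,0)->write 0,move L,goto C. Now: state=C, head=-4, tape[-5..1]=0001100 (head:  ^)
Step 6: in state C at pos -4, read 0 -> (C,0)->write 0,move R,goto A. Now: state=A, head=-3, tape[-5..1]=0001100 (head:   ^)
Step 7: in state A at pos -3, read 0 -> (A,0)->write 1,move R,goto D. Now: state=D, head=-2, tape[-5..1]=0011100 (head:    ^)

Answer: 01110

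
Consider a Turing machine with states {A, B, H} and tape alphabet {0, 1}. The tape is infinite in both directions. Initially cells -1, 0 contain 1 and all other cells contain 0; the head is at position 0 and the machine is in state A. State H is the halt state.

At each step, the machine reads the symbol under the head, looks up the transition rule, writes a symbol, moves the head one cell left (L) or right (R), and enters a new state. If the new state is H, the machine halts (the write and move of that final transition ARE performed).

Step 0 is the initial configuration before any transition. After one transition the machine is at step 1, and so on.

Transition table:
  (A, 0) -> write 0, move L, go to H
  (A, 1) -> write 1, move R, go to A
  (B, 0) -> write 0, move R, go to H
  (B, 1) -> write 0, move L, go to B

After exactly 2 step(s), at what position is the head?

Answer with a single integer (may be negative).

Step 1: in state A at pos 0, read 1 -> (A,1)->write 1,move R,goto A. Now: state=A, head=1, tape[-2..2]=01100 (head:    ^)
Step 2: in state A at pos 1, read 0 -> (A,0)->write 0,move L,goto H. Now: state=H, head=0, tape[-2..2]=01100 (head:   ^)

Answer: 0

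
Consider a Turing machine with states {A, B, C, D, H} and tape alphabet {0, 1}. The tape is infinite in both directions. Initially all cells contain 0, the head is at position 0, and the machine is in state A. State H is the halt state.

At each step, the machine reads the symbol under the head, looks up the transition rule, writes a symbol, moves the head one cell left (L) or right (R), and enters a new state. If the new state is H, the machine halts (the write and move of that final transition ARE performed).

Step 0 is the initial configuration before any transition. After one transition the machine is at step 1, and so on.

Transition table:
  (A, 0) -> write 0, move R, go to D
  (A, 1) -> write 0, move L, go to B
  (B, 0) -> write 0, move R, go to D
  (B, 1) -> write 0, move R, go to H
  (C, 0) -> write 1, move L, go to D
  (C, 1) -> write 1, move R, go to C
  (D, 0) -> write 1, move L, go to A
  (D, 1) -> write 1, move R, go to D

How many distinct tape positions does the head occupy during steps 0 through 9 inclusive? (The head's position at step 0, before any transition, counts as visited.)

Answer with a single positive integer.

Answer: 3

Derivation:
Step 1: in state A at pos 0, read 0 -> (A,0)->write 0,move R,goto D. Now: state=D, head=1, tape[-1..2]=0000 (head:   ^)
Step 2: in state D at pos 1, read 0 -> (D,0)->write 1,move L,goto A. Now: state=A, head=0, tape[-1..2]=0010 (head:  ^)
Step 3: in state A at pos 0, read 0 -> (A,0)->write 0,move R,goto D. Now: state=D, head=1, tape[-1..2]=0010 (head:   ^)
Step 4: in state D at pos 1, read 1 -> (D,1)->write 1,move R,goto D. Now: state=D, head=2, tape[-1..3]=00100 (head:    ^)
Step 5: in state D at pos 2, read 0 -> (D,0)->write 1,move L,goto A. Now: state=A, head=1, tape[-1..3]=00110 (head:   ^)
Step 6: in state A at pos 1, read 1 -> (A,1)->write 0,move L,goto B. Now: state=B, head=0, tape[-1..3]=00010 (head:  ^)
Step 7: in state B at pos 0, read 0 -> (B,0)->write 0,move R,goto D. Now: state=D, head=1, tape[-1..3]=00010 (head:   ^)
Step 8: in state D at pos 1, read 0 -> (D,0)->write 1,move L,goto A. Now: state=A, head=0, tape[-1..3]=00110 (head:  ^)
Step 9: in state A at pos 0, read 0 -> (A,0)->write 0,move R,goto D. Now: state=D, head=1, tape[-1..3]=00110 (head:   ^)
Head positions at steps 0..9: starting at 0, distinct positions visited = {0, 1, 2} -> 3 position(s)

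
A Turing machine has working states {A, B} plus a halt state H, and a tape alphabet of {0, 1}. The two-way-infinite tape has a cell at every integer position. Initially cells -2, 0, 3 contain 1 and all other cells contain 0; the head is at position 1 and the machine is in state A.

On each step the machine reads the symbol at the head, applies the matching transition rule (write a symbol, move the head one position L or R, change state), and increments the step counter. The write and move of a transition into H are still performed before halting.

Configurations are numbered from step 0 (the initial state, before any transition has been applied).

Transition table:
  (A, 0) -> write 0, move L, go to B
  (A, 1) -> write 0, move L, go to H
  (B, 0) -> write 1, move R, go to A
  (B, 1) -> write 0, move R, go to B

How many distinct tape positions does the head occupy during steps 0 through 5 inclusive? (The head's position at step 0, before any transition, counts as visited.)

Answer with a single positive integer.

Step 1: in state A at pos 1, read 0 -> (A,0)->write 0,move L,goto B. Now: state=B, head=0, tape[-3..4]=01010010 (head:    ^)
Step 2: in state B at pos 0, read 1 -> (B,1)->write 0,move R,goto B. Now: state=B, head=1, tape[-3..4]=01000010 (head:     ^)
Step 3: in state B at pos 1, read 0 -> (B,0)->write 1,move R,goto A. Now: state=A, head=2, tape[-3..4]=01001010 (head:      ^)
Step 4: in state A at pos 2, read 0 -> (A,0)->write 0,move L,goto B. Now: state=B, head=1, tape[-3..4]=01001010 (head:     ^)
Step 5: in state B at pos 1, read 1 -> (B,1)->write 0,move R,goto B. Now: state=B, head=2, tape[-3..4]=01000010 (head:      ^)
Head positions at steps 0..5: starting at 1, distinct positions visited = {0, 1, 2} -> 3 position(s)

Answer: 3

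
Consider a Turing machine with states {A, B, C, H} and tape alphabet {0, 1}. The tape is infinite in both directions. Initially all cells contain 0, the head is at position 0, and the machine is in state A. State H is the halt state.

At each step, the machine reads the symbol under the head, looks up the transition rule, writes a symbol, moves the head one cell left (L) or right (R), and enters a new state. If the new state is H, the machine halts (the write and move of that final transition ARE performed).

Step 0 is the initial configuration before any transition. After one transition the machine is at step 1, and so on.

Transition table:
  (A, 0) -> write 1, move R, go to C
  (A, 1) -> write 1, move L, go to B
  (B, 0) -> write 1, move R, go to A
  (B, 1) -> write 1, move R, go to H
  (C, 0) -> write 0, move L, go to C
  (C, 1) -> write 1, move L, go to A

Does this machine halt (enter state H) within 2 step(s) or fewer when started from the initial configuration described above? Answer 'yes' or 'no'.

Step 1: in state A at pos 0, read 0 -> (A,0)->write 1,move R,goto C. Now: state=C, head=1, tape[-1..2]=0100 (head:   ^)
Step 2: in state C at pos 1, read 0 -> (C,0)->write 0,move L,goto C. Now: state=C, head=0, tape[-1..2]=0100 (head:  ^)
After 2 step(s): state = C (not H) -> not halted within 2 -> no

Answer: no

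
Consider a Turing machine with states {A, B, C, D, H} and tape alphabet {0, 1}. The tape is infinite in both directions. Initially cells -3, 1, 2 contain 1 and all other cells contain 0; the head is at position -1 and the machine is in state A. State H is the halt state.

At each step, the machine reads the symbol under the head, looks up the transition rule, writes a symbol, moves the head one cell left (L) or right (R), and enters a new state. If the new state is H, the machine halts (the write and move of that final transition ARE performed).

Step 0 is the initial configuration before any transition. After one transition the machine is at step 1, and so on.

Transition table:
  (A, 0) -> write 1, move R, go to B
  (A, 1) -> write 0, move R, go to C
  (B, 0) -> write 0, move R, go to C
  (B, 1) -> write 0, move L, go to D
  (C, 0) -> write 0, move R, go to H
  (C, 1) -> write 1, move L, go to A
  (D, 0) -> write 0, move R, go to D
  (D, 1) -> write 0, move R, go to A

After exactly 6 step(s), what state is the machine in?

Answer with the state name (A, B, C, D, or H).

Step 1: in state A at pos -1, read 0 -> (A,0)->write 1,move R,goto B. Now: state=B, head=0, tape[-4..3]=01010110 (head:     ^)
Step 2: in state B at pos 0, read 0 -> (B,0)->write 0,move R,goto C. Now: state=C, head=1, tape[-4..3]=01010110 (head:      ^)
Step 3: in state C at pos 1, read 1 -> (C,1)->write 1,move L,goto A. Now: state=A, head=0, tape[-4..3]=01010110 (head:     ^)
Step 4: in state A at pos 0, read 0 -> (A,0)->write 1,move R,goto B. Now: state=B, head=1, tape[-4..3]=01011110 (head:      ^)
Step 5: in state B at pos 1, read 1 -> (B,1)->write 0,move L,goto D. Now: state=D, head=0, tape[-4..3]=01011010 (head:     ^)
Step 6: in state D at pos 0, read 1 -> (D,1)->write 0,move R,goto A. Now: state=A, head=1, tape[-4..3]=01010010 (head:      ^)

Answer: A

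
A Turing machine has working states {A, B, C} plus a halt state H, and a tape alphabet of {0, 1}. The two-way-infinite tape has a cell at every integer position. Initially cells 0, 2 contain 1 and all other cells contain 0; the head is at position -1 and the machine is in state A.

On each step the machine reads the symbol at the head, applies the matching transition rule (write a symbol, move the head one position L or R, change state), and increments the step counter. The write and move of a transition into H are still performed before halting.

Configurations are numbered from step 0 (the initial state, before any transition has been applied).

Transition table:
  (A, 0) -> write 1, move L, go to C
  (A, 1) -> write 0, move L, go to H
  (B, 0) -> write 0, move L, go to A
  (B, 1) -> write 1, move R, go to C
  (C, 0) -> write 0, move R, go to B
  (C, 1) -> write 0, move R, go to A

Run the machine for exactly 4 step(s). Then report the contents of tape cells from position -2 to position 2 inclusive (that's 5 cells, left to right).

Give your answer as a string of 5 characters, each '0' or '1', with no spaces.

Step 1: in state A at pos -1, read 0 -> (A,0)->write 1,move L,goto C. Now: state=C, head=-2, tape[-3..3]=0011010 (head:  ^)
Step 2: in state C at pos -2, read 0 -> (C,0)->write 0,move R,goto B. Now: state=B, head=-1, tape[-3..3]=0011010 (head:   ^)
Step 3: in state B at pos -1, read 1 -> (B,1)->write 1,move R,goto C. Now: state=C, head=0, tape[-3..3]=0011010 (head:    ^)
Step 4: in state C at pos 0, read 1 -> (C,1)->write 0,move R,goto A. Now: state=A, head=1, tape[-3..3]=0010010 (head:     ^)

Answer: 01001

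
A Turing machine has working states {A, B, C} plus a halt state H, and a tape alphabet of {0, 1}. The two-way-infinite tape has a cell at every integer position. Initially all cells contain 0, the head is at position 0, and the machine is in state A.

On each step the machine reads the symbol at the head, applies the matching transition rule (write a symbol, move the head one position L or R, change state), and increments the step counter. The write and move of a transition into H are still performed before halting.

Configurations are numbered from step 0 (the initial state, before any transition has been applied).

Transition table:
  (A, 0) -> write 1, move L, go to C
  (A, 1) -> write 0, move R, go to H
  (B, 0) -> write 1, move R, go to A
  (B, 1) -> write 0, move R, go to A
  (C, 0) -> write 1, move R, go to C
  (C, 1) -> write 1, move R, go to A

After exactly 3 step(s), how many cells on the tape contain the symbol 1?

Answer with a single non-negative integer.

Step 1: in state A at pos 0, read 0 -> (A,0)->write 1,move L,goto C. Now: state=C, head=-1, tape[-2..1]=0010 (head:  ^)
Step 2: in state C at pos -1, read 0 -> (C,0)->write 1,move R,goto C. Now: state=C, head=0, tape[-2..1]=0110 (head:   ^)
Step 3: in state C at pos 0, read 1 -> (C,1)->write 1,move R,goto A. Now: state=A, head=1, tape[-2..2]=01100 (head:    ^)
Cells containing 1 after step 3: {-1, 0} -> 2 cell(s)

Answer: 2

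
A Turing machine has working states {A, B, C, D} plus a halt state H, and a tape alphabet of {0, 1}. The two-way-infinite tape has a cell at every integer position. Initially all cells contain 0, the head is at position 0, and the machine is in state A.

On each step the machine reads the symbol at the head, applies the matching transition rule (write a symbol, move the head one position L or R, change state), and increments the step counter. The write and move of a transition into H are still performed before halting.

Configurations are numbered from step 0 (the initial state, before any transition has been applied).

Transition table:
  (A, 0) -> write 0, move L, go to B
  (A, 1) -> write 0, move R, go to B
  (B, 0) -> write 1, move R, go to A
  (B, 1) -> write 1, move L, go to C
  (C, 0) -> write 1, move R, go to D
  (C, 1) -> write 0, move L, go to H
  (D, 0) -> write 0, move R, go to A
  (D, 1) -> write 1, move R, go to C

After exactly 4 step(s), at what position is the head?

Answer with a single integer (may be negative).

Answer: -2

Derivation:
Step 1: in state A at pos 0, read 0 -> (A,0)->write 0,move L,goto B. Now: state=B, head=-1, tape[-2..1]=0000 (head:  ^)
Step 2: in state B at pos -1, read 0 -> (B,0)->write 1,move R,goto A. Now: state=A, head=0, tape[-2..1]=0100 (head:   ^)
Step 3: in state A at pos 0, read 0 -> (A,0)->write 0,move L,goto B. Now: state=B, head=-1, tape[-2..1]=0100 (head:  ^)
Step 4: in state B at pos -1, read 1 -> (B,1)->write 1,move L,goto C. Now: state=C, head=-2, tape[-3..1]=00100 (head:  ^)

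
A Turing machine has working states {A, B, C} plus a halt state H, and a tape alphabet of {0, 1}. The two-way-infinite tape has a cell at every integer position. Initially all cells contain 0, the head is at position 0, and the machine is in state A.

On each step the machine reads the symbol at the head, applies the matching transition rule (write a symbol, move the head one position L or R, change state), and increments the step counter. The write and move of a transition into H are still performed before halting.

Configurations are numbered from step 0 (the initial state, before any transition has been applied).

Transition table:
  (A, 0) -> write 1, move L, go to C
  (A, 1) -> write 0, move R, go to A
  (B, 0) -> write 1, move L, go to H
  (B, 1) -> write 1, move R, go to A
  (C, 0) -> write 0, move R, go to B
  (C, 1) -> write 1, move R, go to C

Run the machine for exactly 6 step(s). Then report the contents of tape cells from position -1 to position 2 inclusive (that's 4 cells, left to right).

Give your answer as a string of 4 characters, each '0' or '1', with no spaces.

Step 1: in state A at pos 0, read 0 -> (A,0)->write 1,move L,goto C. Now: state=C, head=-1, tape[-2..1]=0010 (head:  ^)
Step 2: in state C at pos -1, read 0 -> (C,0)->write 0,move R,goto B. Now: state=B, head=0, tape[-2..1]=0010 (head:   ^)
Step 3: in state B at pos 0, read 1 -> (B,1)->write 1,move R,goto A. Now: state=A, head=1, tape[-2..2]=00100 (head:    ^)
Step 4: in state A at pos 1, read 0 -> (A,0)->write 1,move L,goto C. Now: state=C, head=0, tape[-2..2]=00110 (head:   ^)
Step 5: in state C at pos 0, read 1 -> (C,1)->write 1,move R,goto C. Now: state=C, head=1, tape[-2..2]=00110 (head:    ^)
Step 6: in state C at pos 1, read 1 -> (C,1)->write 1,move R,goto C. Now: state=C, head=2, tape[-2..3]=001100 (head:     ^)

Answer: 0110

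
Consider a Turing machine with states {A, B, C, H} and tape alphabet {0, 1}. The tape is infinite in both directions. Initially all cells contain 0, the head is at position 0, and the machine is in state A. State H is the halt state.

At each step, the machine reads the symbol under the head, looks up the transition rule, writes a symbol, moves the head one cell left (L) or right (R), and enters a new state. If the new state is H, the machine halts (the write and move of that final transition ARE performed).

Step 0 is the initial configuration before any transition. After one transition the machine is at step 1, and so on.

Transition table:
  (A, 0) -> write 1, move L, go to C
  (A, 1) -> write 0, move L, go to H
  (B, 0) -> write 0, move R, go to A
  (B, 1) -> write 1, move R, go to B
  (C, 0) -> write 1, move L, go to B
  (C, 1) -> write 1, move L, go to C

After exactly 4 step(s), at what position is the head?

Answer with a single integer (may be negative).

Step 1: in state A at pos 0, read 0 -> (A,0)->write 1,move L,goto C. Now: state=C, head=-1, tape[-2..1]=0010 (head:  ^)
Step 2: in state C at pos -1, read 0 -> (C,0)->write 1,move L,goto B. Now: state=B, head=-2, tape[-3..1]=00110 (head:  ^)
Step 3: in state B at pos -2, read 0 -> (B,0)->write 0,move R,goto A. Now: state=A, head=-1, tape[-3..1]=00110 (head:   ^)
Step 4: in state A at pos -1, read 1 -> (A,1)->write 0,move L,goto H. Now: state=H, head=-2, tape[-3..1]=00010 (head:  ^)

Answer: -2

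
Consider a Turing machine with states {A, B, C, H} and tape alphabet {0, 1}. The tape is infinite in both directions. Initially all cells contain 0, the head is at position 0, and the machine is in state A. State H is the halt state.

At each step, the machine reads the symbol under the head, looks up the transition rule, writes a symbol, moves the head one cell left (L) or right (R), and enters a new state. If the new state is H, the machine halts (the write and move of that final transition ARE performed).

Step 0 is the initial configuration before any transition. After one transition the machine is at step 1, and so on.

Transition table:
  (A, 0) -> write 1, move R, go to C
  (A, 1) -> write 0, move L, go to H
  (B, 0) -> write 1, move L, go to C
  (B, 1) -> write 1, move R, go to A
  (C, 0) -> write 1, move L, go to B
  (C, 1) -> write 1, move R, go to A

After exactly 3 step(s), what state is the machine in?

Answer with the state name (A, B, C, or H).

Step 1: in state A at pos 0, read 0 -> (A,0)->write 1,move R,goto C. Now: state=C, head=1, tape[-1..2]=0100 (head:   ^)
Step 2: in state C at pos 1, read 0 -> (C,0)->write 1,move L,goto B. Now: state=B, head=0, tape[-1..2]=0110 (head:  ^)
Step 3: in state B at pos 0, read 1 -> (B,1)->write 1,move R,goto A. Now: state=A, head=1, tape[-1..2]=0110 (head:   ^)

Answer: A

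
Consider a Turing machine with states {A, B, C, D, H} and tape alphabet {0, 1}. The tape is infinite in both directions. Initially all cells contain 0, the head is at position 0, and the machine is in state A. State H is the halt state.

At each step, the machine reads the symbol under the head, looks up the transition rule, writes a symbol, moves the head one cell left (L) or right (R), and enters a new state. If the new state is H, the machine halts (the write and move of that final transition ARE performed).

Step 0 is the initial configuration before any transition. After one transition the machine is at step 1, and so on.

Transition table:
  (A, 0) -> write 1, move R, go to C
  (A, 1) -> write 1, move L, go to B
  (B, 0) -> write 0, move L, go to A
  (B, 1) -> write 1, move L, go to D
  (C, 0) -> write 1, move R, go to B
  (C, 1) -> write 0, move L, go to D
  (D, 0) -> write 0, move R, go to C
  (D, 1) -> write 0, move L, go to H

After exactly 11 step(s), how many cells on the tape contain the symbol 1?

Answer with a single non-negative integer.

Answer: 1

Derivation:
Step 1: in state A at pos 0, read 0 -> (A,0)->write 1,move R,goto C. Now: state=C, head=1, tape[-1..2]=0100 (head:   ^)
Step 2: in state C at pos 1, read 0 -> (C,0)->write 1,move R,goto B. Now: state=B, head=2, tape[-1..3]=01100 (head:    ^)
Step 3: in state B at pos 2, read 0 -> (B,0)->write 0,move L,goto A. Now: state=A, head=1, tape[-1..3]=01100 (head:   ^)
Step 4: in state A at pos 1, read 1 -> (A,1)->write 1,move L,goto B. Now: state=B, head=0, tape[-1..3]=01100 (head:  ^)
Step 5: in state B at pos 0, read 1 -> (B,1)->write 1,move L,goto D. Now: state=D, head=-1, tape[-2..3]=001100 (head:  ^)
Step 6: in state D at pos -1, read 0 -> (D,0)->write 0,move R,goto C. Now: state=C, head=0, tape[-2..3]=001100 (head:   ^)
Step 7: in state C at pos 0, read 1 -> (C,1)->write 0,move L,goto D. Now: state=D, head=-1, tape[-2..3]=000100 (head:  ^)
Step 8: in state D at pos -1, read 0 -> (D,0)->write 0,move R,goto C. Now: state=C, head=0, tape[-2..3]=000100 (head:   ^)
Step 9: in state C at pos 0, read 0 -> (C,0)->write 1,move R,goto B. Now: state=B, head=1, tape[-2..3]=001100 (head:    ^)
Step 10: in state B at pos 1, read 1 -> (B,1)->write 1,move L,goto D. Now: state=D, head=0, tape[-2..3]=001100 (head:   ^)
Step 11: in state D at pos 0, read 1 -> (D,1)->write 0,move L,goto H. Now: state=H, head=-1, tape[-2..3]=000100 (head:  ^)
Cells containing 1 after step 11: {1} -> 1 cell(s)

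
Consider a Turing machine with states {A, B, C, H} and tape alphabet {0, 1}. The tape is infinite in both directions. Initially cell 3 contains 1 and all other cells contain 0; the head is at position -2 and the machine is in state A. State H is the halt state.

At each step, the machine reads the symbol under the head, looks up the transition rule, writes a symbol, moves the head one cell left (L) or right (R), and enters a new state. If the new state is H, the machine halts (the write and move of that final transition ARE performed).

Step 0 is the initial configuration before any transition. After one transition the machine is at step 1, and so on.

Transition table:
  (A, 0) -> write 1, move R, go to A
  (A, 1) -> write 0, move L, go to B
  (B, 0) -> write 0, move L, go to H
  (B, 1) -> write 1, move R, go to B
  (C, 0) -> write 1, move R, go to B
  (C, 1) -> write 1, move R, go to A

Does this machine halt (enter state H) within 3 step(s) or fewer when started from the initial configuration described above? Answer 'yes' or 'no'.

Step 1: in state A at pos -2, read 0 -> (A,0)->write 1,move R,goto A. Now: state=A, head=-1, tape[-3..4]=01000010 (head:   ^)
Step 2: in state A at pos -1, read 0 -> (A,0)->write 1,move R,goto A. Now: state=A, head=0, tape[-3..4]=01100010 (head:    ^)
Step 3: in state A at pos 0, read 0 -> (A,0)->write 1,move R,goto A. Now: state=A, head=1, tape[-3..4]=01110010 (head:     ^)
After 3 step(s): state = A (not H) -> not halted within 3 -> no

Answer: no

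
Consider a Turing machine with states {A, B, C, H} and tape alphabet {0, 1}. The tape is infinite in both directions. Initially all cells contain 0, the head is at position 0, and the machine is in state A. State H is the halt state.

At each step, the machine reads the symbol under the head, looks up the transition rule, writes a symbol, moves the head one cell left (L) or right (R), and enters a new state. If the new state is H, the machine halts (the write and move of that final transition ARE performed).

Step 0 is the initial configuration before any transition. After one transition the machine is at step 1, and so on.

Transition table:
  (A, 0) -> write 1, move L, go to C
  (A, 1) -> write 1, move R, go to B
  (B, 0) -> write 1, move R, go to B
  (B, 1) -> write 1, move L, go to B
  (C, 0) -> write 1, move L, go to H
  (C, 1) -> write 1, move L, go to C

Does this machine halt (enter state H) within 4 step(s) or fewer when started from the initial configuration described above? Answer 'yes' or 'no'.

Step 1: in state A at pos 0, read 0 -> (A,0)->write 1,move L,goto C. Now: state=C, head=-1, tape[-2..1]=0010 (head:  ^)
Step 2: in state C at pos -1, read 0 -> (C,0)->write 1,move L,goto H. Now: state=H, head=-2, tape[-3..1]=00110 (head:  ^)
State H reached at step 2; 2 <= 4 -> yes

Answer: yes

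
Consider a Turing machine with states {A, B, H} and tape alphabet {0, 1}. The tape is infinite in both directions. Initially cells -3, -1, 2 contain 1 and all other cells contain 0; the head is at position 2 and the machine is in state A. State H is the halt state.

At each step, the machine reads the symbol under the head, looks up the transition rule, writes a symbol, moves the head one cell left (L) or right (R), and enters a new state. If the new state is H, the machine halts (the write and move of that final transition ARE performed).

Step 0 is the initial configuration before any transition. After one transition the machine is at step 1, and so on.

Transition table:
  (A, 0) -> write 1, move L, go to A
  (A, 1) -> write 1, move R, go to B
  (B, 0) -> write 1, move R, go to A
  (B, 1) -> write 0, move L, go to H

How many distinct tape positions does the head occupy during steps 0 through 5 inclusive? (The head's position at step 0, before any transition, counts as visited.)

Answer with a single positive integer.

Answer: 3

Derivation:
Step 1: in state A at pos 2, read 1 -> (A,1)->write 1,move R,goto B. Now: state=B, head=3, tape[-4..4]=010100100 (head:        ^)
Step 2: in state B at pos 3, read 0 -> (B,0)->write 1,move R,goto A. Now: state=A, head=4, tape[-4..5]=0101001100 (head:         ^)
Step 3: in state A at pos 4, read 0 -> (A,0)->write 1,move L,goto A. Now: state=A, head=3, tape[-4..5]=0101001110 (head:        ^)
Step 4: in state A at pos 3, read 1 -> (A,1)->write 1,move R,goto B. Now: state=B, head=4, tape[-4..5]=0101001110 (head:         ^)
Step 5: in state B at pos 4, read 1 -> (B,1)->write 0,move L,goto H. Now: state=H, head=3, tape[-4..5]=0101001100 (head:        ^)
Head positions at steps 0..5: starting at 2, distinct positions visited = {2, 3, 4} -> 3 position(s)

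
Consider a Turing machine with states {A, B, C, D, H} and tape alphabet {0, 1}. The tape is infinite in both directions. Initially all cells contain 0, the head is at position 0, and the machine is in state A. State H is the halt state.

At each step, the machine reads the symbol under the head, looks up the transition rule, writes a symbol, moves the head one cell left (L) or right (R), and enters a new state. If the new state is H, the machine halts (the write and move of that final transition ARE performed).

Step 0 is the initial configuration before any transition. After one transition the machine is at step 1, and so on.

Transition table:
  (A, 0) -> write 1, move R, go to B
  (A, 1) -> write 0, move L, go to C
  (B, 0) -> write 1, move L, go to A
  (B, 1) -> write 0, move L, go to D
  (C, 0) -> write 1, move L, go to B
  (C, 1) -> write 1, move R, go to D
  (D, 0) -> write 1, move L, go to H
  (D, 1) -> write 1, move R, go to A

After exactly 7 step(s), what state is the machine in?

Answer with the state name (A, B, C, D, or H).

Answer: D

Derivation:
Step 1: in state A at pos 0, read 0 -> (A,0)->write 1,move R,goto B. Now: state=B, head=1, tape[-1..2]=0100 (head:   ^)
Step 2: in state B at pos 1, read 0 -> (B,0)->write 1,move L,goto A. Now: state=A, head=0, tape[-1..2]=0110 (head:  ^)
Step 3: in state A at pos 0, read 1 -> (A,1)->write 0,move L,goto C. Now: state=C, head=-1, tape[-2..2]=00010 (head:  ^)
Step 4: in state C at pos -1, read 0 -> (C,0)->write 1,move L,goto B. Now: state=B, head=-2, tape[-3..2]=001010 (head:  ^)
Step 5: in state B at pos -2, read 0 -> (B,0)->write 1,move L,goto A. Now: state=A, head=-3, tape[-4..2]=0011010 (head:  ^)
Step 6: in state A at pos -3, read 0 -> (A,0)->write 1,move R,goto B. Now: state=B, head=-2, tape[-4..2]=0111010 (head:   ^)
Step 7: in state B at pos -2, read 1 -> (B,1)->write 0,move L,goto D. Now: state=D, head=-3, tape[-4..2]=0101010 (head:  ^)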